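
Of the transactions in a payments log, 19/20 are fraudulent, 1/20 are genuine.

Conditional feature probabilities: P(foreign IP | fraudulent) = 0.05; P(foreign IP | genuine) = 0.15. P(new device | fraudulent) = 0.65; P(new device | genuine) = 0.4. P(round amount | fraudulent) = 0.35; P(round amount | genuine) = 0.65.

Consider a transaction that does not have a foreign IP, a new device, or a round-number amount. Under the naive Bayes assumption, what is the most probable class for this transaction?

fraudulent: 0.95 × (1−0.05) × (1−0.65) × (1−0.35) = 0.20531875
genuine: 0.05 × (1−0.15) × (1−0.4) × (1−0.65) = 0.008925
Highest score → fraudulent.

fraudulent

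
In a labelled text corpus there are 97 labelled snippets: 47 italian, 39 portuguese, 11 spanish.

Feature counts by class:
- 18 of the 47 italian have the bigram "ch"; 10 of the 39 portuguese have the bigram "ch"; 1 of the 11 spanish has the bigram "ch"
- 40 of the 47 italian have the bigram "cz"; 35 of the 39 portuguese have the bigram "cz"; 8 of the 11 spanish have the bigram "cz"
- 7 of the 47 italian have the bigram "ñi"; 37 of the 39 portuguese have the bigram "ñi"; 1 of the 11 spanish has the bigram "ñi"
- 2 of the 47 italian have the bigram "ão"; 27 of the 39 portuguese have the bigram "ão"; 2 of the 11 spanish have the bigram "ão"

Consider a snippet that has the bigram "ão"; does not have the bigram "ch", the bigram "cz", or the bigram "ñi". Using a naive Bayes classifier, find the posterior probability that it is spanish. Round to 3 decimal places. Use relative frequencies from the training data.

italian: (47/97) × (29/47) × (7/47) × (40/47) × (2/47) ≈ 0.00161258
portuguese: (39/97) × (29/39) × (4/39) × (2/39) × (27/39) ≈ 0.00108864
spanish: (11/97) × (10/11) × (3/11) × (10/11) × (2/11) ≈ 0.00464731
P(spanish | x) = 0.00464731 / 0.00734853 ≈ 0.632

0.632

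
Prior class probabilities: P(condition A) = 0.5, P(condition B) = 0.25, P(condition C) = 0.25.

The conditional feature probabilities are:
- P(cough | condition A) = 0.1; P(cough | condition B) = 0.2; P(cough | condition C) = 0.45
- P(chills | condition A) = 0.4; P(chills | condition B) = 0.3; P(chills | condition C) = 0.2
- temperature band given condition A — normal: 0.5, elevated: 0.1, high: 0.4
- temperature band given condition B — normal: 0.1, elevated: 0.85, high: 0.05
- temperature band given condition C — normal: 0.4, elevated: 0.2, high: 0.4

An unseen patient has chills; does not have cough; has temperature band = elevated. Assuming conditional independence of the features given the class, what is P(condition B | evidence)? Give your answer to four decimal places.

condition A: 0.5 × (1−0.1) × 0.4 × 0.1 = 0.018
condition B: 0.25 × (1−0.2) × 0.3 × 0.85 = 0.051
condition C: 0.25 × (1−0.45) × 0.2 × 0.2 = 0.0055
P(condition B | x) = 0.051 / 0.0745 ≈ 0.6846

0.6846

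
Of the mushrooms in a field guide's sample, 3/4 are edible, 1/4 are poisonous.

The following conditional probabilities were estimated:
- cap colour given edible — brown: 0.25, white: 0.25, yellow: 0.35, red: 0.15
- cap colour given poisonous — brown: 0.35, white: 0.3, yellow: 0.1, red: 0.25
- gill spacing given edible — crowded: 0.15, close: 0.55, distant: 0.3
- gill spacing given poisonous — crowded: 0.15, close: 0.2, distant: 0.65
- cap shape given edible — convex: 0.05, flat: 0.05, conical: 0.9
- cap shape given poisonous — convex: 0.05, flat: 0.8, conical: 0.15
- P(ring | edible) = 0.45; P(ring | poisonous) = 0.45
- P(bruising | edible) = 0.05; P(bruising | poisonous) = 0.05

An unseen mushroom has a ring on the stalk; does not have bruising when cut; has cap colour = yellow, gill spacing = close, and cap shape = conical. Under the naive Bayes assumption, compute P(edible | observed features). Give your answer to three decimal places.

0.994

edible: 0.75 × 0.35 × 0.55 × 0.9 × 0.45 × (1−0.05) = 0.05554828125
poisonous: 0.25 × 0.1 × 0.2 × 0.15 × 0.45 × (1−0.05) = 0.000320625
P(edible | x) = 0.05554828125 / 0.05586890625 ≈ 0.994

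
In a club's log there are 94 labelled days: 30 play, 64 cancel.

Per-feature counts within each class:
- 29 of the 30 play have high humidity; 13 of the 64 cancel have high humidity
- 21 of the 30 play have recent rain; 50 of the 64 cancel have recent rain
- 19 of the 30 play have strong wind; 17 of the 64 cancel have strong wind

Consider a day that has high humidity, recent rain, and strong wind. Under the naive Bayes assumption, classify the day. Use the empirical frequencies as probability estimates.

play: (30/94) × (29/30) × (21/30) × (19/30) ≈ 0.136773
cancel: (64/94) × (13/64) × (50/64) × (17/64) ≈ 0.0286995
Highest score → play.

play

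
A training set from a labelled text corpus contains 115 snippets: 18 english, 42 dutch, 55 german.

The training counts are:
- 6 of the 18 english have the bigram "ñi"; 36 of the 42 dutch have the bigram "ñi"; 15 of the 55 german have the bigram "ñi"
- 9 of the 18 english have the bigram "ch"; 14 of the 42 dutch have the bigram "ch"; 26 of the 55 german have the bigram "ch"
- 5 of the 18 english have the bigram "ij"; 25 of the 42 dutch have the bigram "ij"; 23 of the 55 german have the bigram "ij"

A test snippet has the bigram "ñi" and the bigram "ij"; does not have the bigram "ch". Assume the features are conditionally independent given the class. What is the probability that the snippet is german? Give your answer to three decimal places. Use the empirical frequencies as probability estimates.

0.179

english: (18/115) × (6/18) × (9/18) × (5/18) ≈ 0.00724638
dutch: (42/115) × (36/42) × (28/42) × (25/42) ≈ 0.124224
german: (55/115) × (15/55) × (29/55) × (23/55) ≈ 0.0287603
P(german | x) = 0.0287603 / 0.16023068 ≈ 0.179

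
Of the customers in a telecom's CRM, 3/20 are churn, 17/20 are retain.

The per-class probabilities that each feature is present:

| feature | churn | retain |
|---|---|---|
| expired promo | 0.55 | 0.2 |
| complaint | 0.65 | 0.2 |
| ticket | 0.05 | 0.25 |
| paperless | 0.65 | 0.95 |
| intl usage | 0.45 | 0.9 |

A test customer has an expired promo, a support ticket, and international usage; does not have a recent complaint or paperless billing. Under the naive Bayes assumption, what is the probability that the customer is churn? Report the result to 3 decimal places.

churn: 0.15 × 0.55 × (1−0.65) × 0.05 × (1−0.65) × 0.45 = 0.000227390625
retain: 0.85 × 0.2 × (1−0.2) × 0.25 × (1−0.95) × 0.9 = 0.00153
P(churn | x) = 0.000227390625 / 0.001757390625 ≈ 0.129

0.129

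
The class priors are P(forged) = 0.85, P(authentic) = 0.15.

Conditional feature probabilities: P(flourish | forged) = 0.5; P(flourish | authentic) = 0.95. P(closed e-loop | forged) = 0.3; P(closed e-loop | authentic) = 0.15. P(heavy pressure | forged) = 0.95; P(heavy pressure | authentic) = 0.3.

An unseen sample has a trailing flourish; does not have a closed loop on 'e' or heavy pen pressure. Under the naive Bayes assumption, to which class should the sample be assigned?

authentic

forged: 0.85 × 0.5 × (1−0.3) × (1−0.95) = 0.014875
authentic: 0.15 × 0.95 × (1−0.15) × (1−0.3) = 0.0847875
Highest score → authentic.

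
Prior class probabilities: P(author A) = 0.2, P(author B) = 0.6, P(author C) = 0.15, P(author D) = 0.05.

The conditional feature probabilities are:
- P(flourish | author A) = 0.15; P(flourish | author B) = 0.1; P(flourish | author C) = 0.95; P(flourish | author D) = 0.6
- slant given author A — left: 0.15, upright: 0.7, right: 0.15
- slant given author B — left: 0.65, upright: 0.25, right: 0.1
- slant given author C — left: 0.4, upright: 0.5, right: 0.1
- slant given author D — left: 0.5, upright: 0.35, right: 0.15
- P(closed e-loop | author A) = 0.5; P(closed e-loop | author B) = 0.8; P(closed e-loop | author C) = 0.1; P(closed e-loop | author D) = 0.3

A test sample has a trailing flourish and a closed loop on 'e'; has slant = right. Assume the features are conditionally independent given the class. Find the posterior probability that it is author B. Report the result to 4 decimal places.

0.4885

author A: 0.2 × 0.15 × 0.15 × 0.5 = 0.00225
author B: 0.6 × 0.1 × 0.1 × 0.8 = 0.0048
author C: 0.15 × 0.95 × 0.1 × 0.1 = 0.001425
author D: 0.05 × 0.6 × 0.15 × 0.3 = 0.00135
P(author B | x) = 0.0048 / 0.009825 ≈ 0.4885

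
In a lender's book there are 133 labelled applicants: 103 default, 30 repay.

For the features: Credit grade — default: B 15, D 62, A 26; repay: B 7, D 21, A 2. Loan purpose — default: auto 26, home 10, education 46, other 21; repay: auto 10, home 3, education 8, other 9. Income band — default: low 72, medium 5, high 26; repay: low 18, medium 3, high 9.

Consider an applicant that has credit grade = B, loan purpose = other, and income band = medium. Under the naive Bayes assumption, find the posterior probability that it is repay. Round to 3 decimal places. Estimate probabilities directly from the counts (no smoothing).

0.586

default: (103/133) × (15/103) × (21/103) × (5/103) ≈ 0.00111623
repay: (30/133) × (7/30) × (9/30) × (3/30) ≈ 0.00157895
P(repay | x) = 0.00157895 / 0.00269518 ≈ 0.586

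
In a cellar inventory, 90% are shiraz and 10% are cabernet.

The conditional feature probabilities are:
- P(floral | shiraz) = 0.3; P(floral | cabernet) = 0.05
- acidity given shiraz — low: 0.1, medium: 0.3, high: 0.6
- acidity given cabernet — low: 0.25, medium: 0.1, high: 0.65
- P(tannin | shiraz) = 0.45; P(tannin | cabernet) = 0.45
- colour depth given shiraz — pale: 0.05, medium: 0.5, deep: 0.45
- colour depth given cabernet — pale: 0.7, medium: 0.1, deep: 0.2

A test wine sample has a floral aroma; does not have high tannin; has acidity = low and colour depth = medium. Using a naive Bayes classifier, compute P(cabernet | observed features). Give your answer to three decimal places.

shiraz: 0.9 × 0.3 × 0.1 × (1−0.45) × 0.5 = 0.007425
cabernet: 0.1 × 0.05 × 0.25 × (1−0.45) × 0.1 = 0.00006875
P(cabernet | x) = 0.00006875 / 0.00749375 ≈ 0.009

0.009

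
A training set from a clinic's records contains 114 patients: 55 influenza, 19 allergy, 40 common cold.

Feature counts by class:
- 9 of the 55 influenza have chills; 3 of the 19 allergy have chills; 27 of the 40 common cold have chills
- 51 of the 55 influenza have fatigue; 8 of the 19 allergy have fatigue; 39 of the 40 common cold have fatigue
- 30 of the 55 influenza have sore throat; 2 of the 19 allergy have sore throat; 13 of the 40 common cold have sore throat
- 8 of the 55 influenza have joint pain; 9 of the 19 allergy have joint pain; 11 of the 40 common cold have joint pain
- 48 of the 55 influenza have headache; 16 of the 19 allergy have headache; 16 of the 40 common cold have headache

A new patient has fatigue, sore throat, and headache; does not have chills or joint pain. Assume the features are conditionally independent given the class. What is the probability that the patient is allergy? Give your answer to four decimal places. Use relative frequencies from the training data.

0.0167

influenza: (55/114) × (46/55) × (51/55) × (30/55) × (47/55) × (48/55) ≈ 0.152206
allergy: (19/114) × (16/19) × (8/19) × (2/19) × (10/19) × (16/19) ≈ 0.00275702
common cold: (40/114) × (13/40) × (39/40) × (13/40) × (29/40) × (16/40) ≈ 0.0104791
P(allergy | x) = 0.00275702 / 0.16544212 ≈ 0.0167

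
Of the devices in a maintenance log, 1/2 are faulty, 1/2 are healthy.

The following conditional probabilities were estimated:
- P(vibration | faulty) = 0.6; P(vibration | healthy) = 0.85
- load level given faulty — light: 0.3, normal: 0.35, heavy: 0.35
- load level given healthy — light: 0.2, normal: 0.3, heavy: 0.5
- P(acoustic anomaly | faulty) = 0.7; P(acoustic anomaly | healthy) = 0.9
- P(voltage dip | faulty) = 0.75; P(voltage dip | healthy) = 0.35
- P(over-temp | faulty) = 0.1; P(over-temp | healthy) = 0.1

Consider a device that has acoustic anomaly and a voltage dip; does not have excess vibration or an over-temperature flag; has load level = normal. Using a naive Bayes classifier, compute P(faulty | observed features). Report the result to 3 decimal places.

faulty: 0.5 × (1−0.6) × 0.35 × 0.7 × 0.75 × (1−0.1) = 0.033075
healthy: 0.5 × (1−0.85) × 0.3 × 0.9 × 0.35 × (1−0.1) = 0.00637875
P(faulty | x) = 0.033075 / 0.03945375 ≈ 0.838

0.838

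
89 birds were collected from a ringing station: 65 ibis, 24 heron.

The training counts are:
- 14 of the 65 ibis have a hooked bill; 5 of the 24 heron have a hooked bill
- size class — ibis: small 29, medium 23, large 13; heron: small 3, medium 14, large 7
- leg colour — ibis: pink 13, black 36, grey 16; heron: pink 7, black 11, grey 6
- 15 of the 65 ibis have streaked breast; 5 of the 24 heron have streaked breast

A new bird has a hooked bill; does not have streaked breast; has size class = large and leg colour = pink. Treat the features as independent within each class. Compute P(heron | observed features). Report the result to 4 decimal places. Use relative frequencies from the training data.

ibis: (65/89) × (14/65) × (13/65) × (13/65) × (50/65) ≈ 0.0048401
heron: (24/89) × (5/24) × (7/24) × (7/24) × (19/24) ≈ 0.00378352
P(heron | x) = 0.00378352 / 0.00862362 ≈ 0.4387

0.4387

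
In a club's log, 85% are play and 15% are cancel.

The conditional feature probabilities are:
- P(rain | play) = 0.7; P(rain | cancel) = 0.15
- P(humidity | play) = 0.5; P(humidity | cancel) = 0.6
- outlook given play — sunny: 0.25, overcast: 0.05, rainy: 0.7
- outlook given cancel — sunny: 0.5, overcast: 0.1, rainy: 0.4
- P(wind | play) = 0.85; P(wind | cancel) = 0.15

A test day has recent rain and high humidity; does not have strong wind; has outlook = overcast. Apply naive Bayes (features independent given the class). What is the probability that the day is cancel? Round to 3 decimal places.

play: 0.85 × 0.7 × 0.5 × 0.05 × (1−0.85) = 0.00223125
cancel: 0.15 × 0.15 × 0.6 × 0.1 × (1−0.15) = 0.0011475
P(cancel | x) = 0.0011475 / 0.00337875 ≈ 0.340

0.340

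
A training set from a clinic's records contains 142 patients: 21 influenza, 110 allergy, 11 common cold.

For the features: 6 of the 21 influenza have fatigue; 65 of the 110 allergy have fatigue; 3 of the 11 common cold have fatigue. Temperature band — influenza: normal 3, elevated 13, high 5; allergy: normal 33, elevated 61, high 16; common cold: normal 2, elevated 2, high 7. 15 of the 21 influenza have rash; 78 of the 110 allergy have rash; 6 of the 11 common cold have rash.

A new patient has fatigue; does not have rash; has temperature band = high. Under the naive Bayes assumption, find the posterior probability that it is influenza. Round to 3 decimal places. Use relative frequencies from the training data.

0.101

influenza: (21/142) × (6/21) × (5/21) × (6/21) ≈ 0.00287439
allergy: (110/142) × (65/110) × (16/110) × (32/110) ≈ 0.0193691
common cold: (11/142) × (3/11) × (7/11) × (5/11) ≈ 0.00611105
P(influenza | x) = 0.00287439 / 0.02835454 ≈ 0.101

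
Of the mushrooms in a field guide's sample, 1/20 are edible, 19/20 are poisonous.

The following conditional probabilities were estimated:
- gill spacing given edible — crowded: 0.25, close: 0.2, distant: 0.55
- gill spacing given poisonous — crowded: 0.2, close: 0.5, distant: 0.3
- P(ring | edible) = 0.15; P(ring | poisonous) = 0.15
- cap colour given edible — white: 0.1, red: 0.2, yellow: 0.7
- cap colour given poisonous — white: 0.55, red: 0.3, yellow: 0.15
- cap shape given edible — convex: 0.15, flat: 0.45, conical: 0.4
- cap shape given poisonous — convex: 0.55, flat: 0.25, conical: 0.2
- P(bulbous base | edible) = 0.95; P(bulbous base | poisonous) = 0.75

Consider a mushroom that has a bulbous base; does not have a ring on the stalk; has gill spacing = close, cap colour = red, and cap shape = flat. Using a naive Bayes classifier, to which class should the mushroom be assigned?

poisonous

edible: 0.05 × 0.2 × (1−0.15) × 0.2 × 0.45 × 0.95 = 0.00072675
poisonous: 0.95 × 0.5 × (1−0.15) × 0.3 × 0.25 × 0.75 = 0.0227109375
Highest score → poisonous.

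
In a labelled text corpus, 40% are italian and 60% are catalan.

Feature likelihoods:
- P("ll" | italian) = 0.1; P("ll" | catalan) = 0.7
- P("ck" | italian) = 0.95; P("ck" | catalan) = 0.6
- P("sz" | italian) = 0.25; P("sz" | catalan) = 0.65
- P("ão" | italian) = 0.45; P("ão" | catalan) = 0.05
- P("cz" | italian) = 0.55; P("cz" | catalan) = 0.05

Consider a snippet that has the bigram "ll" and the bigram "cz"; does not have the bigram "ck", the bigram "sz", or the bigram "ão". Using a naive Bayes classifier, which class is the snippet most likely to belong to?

catalan

italian: 0.4 × 0.1 × (1−0.95) × (1−0.25) × (1−0.45) × 0.55 = 0.00045375
catalan: 0.6 × 0.7 × (1−0.6) × (1−0.65) × (1−0.05) × 0.05 = 0.002793
Highest score → catalan.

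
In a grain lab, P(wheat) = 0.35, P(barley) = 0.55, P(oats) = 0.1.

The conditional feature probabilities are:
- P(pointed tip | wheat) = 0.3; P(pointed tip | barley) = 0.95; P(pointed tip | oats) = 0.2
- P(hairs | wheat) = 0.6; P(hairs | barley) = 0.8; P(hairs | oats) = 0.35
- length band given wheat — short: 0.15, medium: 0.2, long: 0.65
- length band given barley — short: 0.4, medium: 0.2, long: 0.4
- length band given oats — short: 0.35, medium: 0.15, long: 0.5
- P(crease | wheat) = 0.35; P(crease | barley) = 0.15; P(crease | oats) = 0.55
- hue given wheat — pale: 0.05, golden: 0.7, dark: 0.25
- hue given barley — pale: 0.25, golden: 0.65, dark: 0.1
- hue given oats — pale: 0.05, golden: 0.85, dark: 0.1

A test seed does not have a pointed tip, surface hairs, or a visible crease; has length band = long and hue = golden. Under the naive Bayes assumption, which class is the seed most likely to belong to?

wheat

wheat: 0.35 × (1−0.3) × (1−0.6) × 0.65 × (1−0.35) × 0.7 = 0.0289835
barley: 0.55 × (1−0.95) × (1−0.8) × 0.4 × (1−0.15) × 0.65 = 0.0012155
oats: 0.1 × (1−0.2) × (1−0.35) × 0.5 × (1−0.55) × 0.85 = 0.009945
Highest score → wheat.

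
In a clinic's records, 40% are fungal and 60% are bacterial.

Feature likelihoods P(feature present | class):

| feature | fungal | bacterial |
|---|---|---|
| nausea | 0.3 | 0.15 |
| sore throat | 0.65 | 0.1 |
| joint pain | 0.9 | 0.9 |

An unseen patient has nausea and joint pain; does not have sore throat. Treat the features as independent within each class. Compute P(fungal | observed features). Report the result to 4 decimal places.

0.3415

fungal: 0.4 × 0.3 × (1−0.65) × 0.9 = 0.0378
bacterial: 0.6 × 0.15 × (1−0.1) × 0.9 = 0.0729
P(fungal | x) = 0.0378 / 0.1107 ≈ 0.3415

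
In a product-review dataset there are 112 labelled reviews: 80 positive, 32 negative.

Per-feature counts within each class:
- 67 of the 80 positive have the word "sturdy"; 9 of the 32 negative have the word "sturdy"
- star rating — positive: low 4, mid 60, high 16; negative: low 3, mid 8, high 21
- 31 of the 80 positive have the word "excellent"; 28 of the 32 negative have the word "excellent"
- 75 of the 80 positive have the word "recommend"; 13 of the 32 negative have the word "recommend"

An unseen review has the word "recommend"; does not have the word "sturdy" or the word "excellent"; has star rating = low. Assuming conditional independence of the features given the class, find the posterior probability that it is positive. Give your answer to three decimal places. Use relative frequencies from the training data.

0.773

positive: (80/112) × (13/80) × (4/80) × (49/80) × (75/80) = 0.00333251953125
negative: (32/112) × (23/32) × (3/32) × (4/32) × (13/32) ≈ 0.000977652
P(positive | x) = 0.00333251953125 / 0.00431017153125 ≈ 0.773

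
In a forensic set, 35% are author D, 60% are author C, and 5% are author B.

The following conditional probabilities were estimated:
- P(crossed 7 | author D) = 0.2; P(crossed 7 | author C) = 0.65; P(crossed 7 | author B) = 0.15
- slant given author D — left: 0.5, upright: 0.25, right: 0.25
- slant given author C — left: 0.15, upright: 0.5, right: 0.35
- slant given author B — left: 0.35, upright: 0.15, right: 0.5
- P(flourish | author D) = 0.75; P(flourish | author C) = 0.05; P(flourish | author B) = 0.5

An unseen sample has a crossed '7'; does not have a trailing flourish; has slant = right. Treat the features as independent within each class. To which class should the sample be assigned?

author D: 0.35 × 0.2 × 0.25 × (1−0.75) = 0.004375
author C: 0.6 × 0.65 × 0.35 × (1−0.05) = 0.129675
author B: 0.05 × 0.15 × 0.5 × (1−0.5) = 0.001875
Highest score → author C.

author C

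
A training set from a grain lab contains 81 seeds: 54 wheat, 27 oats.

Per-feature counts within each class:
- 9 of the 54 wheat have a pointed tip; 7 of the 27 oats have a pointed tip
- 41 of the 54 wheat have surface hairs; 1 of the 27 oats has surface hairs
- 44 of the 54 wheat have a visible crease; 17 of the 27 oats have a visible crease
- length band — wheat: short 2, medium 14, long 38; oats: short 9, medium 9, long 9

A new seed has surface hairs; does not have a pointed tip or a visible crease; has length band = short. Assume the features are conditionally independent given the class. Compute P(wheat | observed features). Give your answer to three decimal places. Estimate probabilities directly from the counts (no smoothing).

0.719

wheat: (54/81) × (45/54) × (41/54) × (10/54) × (2/54) ≈ 0.00289308
oats: (27/81) × (20/27) × (1/27) × (10/27) × (9/27) ≈ 0.00112901
P(wheat | x) = 0.00289308 / 0.00402209 ≈ 0.719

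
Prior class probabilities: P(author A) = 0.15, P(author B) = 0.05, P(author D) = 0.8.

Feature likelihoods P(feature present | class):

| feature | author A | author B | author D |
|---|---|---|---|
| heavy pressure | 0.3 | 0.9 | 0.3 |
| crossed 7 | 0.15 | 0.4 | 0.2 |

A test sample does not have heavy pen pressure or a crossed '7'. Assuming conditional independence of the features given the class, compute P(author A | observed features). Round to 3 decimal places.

author A: 0.15 × (1−0.3) × (1−0.15) = 0.08925
author B: 0.05 × (1−0.9) × (1−0.4) = 0.003
author D: 0.8 × (1−0.3) × (1−0.2) = 0.448
P(author A | x) = 0.08925 / 0.54025 ≈ 0.165

0.165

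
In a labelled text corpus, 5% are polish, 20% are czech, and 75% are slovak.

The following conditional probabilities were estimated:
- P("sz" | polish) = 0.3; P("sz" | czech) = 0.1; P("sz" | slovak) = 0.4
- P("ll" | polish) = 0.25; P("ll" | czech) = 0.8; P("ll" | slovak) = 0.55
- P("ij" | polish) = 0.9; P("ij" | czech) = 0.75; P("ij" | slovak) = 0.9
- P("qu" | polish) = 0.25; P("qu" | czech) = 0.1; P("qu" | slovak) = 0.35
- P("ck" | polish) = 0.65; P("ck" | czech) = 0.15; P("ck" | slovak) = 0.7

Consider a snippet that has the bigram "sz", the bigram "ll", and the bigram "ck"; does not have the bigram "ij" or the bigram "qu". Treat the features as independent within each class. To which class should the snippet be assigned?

slovak

polish: 0.05 × 0.3 × 0.25 × (1−0.9) × (1−0.25) × 0.65 = 0.0001828125
czech: 0.2 × 0.1 × 0.8 × (1−0.75) × (1−0.1) × 0.15 = 0.00054
slovak: 0.75 × 0.4 × 0.55 × (1−0.9) × (1−0.35) × 0.7 = 0.0075075
Highest score → slovak.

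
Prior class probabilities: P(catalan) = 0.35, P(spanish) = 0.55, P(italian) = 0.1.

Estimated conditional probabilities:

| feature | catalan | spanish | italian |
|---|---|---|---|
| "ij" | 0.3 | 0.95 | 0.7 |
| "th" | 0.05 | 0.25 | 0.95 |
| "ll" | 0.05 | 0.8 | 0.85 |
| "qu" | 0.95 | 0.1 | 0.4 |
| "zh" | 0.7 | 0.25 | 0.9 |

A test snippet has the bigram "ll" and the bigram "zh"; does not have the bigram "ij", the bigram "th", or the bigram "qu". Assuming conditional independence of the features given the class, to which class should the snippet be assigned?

spanish

catalan: 0.35 × (1−0.3) × (1−0.05) × 0.05 × (1−0.95) × 0.7 = 0.0004073125
spanish: 0.55 × (1−0.95) × (1−0.25) × 0.8 × (1−0.1) × 0.25 = 0.0037125
italian: 0.1 × (1−0.7) × (1−0.95) × 0.85 × (1−0.4) × 0.9 = 0.0006885
Highest score → spanish.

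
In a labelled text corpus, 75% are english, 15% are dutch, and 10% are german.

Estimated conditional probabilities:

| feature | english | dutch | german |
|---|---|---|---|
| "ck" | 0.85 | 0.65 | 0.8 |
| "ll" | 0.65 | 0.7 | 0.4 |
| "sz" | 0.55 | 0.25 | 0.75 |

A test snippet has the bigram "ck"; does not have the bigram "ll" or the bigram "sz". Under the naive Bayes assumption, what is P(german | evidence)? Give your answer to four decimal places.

english: 0.75 × 0.85 × (1−0.65) × (1−0.55) = 0.10040625
dutch: 0.15 × 0.65 × (1−0.7) × (1−0.25) = 0.0219375
german: 0.1 × 0.8 × (1−0.4) × (1−0.75) = 0.012
P(german | x) = 0.012 / 0.13434375 ≈ 0.0893

0.0893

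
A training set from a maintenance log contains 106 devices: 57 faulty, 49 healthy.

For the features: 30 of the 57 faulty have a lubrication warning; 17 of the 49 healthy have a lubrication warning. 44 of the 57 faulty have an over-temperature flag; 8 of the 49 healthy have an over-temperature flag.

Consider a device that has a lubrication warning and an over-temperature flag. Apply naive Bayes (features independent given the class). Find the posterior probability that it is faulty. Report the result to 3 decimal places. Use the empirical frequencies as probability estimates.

0.893

faulty: (57/106) × (30/57) × (44/57) ≈ 0.218471
healthy: (49/106) × (17/49) × (8/49) ≈ 0.0261841
P(faulty | x) = 0.218471 / 0.2446551 ≈ 0.893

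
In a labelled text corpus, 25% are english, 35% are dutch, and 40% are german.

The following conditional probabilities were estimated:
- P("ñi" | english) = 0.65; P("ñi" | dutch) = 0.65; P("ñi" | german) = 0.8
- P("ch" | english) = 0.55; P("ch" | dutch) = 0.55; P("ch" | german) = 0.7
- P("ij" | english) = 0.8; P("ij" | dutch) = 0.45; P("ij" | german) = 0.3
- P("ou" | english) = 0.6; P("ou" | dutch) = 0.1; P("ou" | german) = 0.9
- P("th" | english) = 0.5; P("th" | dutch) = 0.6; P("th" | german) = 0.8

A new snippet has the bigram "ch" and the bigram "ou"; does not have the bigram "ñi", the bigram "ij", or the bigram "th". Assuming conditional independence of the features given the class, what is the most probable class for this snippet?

english: 0.25 × (1−0.65) × 0.55 × (1−0.8) × 0.6 × (1−0.5) = 0.0028875
dutch: 0.35 × (1−0.65) × 0.55 × (1−0.45) × 0.1 × (1−0.6) = 0.00148225
german: 0.4 × (1−0.8) × 0.7 × (1−0.3) × 0.9 × (1−0.8) = 0.007056
Highest score → german.

german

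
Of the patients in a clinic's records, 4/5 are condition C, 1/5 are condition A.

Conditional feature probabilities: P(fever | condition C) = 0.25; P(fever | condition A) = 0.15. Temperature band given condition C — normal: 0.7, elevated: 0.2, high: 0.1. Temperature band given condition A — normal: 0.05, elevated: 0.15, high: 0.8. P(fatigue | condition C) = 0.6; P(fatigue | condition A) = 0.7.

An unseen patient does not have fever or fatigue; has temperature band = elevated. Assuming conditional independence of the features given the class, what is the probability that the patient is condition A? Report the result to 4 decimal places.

condition C: 0.8 × (1−0.25) × 0.2 × (1−0.6) = 0.048
condition A: 0.2 × (1−0.15) × 0.15 × (1−0.7) = 0.00765
P(condition A | x) = 0.00765 / 0.05565 ≈ 0.1375

0.1375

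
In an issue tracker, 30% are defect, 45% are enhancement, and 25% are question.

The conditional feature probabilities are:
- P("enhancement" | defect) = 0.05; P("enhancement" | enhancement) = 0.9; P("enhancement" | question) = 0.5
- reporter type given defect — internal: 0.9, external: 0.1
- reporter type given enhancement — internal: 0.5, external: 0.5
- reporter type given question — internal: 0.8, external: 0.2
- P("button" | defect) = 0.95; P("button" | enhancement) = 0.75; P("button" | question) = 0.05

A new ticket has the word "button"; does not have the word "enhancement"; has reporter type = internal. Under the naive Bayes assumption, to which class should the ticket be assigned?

defect: 0.3 × (1−0.05) × 0.9 × 0.95 = 0.243675
enhancement: 0.45 × (1−0.9) × 0.5 × 0.75 = 0.016875
question: 0.25 × (1−0.5) × 0.8 × 0.05 = 0.005
Highest score → defect.

defect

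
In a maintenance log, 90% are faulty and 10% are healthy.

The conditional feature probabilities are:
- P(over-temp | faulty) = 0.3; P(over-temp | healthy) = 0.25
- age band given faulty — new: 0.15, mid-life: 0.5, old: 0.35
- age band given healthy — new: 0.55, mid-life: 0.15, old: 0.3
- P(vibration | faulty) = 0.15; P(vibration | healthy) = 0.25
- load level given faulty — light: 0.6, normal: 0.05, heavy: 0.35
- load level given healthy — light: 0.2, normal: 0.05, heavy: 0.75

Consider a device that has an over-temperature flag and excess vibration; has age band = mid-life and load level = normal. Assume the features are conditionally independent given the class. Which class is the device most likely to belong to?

faulty: 0.9 × 0.3 × 0.5 × 0.15 × 0.05 = 0.0010125
healthy: 0.1 × 0.25 × 0.15 × 0.25 × 0.05 = 0.000046875
Highest score → faulty.

faulty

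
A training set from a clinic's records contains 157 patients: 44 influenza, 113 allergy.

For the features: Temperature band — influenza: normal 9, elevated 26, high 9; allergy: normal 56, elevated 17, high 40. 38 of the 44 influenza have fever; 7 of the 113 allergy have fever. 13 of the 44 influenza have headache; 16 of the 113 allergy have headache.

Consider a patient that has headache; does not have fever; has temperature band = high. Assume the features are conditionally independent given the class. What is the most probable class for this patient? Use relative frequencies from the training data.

influenza: (44/157) × (9/44) × (6/44) × (13/44) ≈ 0.00230958
allergy: (113/157) × (40/113) × (106/113) × (16/113) ≈ 0.0338399
Highest score → allergy.

allergy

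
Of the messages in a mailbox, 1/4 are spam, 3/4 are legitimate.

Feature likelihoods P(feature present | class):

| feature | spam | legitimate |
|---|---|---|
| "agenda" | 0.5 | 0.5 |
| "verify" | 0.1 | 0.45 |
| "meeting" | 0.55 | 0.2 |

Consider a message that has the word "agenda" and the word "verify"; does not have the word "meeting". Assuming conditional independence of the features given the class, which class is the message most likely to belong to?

legitimate

spam: 0.25 × 0.5 × 0.1 × (1−0.55) = 0.005625
legitimate: 0.75 × 0.5 × 0.45 × (1−0.2) = 0.135
Highest score → legitimate.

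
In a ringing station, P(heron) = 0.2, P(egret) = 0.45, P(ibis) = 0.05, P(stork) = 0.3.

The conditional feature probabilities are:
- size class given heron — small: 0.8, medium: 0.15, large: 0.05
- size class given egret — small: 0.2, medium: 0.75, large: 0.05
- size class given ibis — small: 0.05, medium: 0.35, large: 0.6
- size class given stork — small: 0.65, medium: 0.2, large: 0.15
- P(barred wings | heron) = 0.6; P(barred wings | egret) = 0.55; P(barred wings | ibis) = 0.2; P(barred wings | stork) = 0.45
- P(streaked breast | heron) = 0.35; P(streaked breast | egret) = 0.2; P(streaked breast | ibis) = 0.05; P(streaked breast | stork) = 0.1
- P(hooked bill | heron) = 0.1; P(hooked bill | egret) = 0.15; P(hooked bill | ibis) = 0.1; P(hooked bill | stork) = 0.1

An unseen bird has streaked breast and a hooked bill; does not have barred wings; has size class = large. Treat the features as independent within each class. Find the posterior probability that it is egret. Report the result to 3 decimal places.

0.374

heron: 0.2 × 0.05 × (1−0.6) × 0.35 × 0.1 = 0.00014
egret: 0.45 × 0.05 × (1−0.55) × 0.2 × 0.15 = 0.00030375
ibis: 0.05 × 0.6 × (1−0.2) × 0.05 × 0.1 = 0.00012
stork: 0.3 × 0.15 × (1−0.45) × 0.1 × 0.1 = 0.0002475
P(egret | x) = 0.00030375 / 0.00081125 ≈ 0.374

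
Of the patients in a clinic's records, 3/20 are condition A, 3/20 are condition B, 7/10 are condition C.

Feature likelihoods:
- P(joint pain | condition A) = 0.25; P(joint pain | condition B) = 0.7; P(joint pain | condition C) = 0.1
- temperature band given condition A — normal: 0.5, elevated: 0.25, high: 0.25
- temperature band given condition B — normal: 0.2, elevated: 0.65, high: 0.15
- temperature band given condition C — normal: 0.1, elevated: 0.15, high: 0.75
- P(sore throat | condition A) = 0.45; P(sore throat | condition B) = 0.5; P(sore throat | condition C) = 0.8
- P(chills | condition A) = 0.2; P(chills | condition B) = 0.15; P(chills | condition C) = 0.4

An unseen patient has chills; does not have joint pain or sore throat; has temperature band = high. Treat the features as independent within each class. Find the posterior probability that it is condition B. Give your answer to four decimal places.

0.0122

condition A: 0.15 × (1−0.25) × 0.25 × (1−0.45) × 0.2 = 0.00309375
condition B: 0.15 × (1−0.7) × 0.15 × (1−0.5) × 0.15 = 0.00050625
condition C: 0.7 × (1−0.1) × 0.75 × (1−0.8) × 0.4 = 0.0378
P(condition B | x) = 0.00050625 / 0.0414 ≈ 0.0122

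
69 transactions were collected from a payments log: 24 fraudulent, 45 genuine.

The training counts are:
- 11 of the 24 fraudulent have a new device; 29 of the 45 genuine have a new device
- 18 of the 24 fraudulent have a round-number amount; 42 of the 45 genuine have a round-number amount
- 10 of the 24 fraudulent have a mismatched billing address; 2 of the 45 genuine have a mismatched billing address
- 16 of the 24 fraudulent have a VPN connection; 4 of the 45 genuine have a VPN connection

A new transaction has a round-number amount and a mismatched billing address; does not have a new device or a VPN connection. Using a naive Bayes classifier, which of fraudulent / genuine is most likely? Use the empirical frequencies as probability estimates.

fraudulent

fraudulent: (24/69) × (13/24) × (18/24) × (10/24) × (8/24) ≈ 0.0196256
genuine: (45/69) × (16/45) × (42/45) × (2/45) × (41/45) ≈ 0.00876388
Highest score → fraudulent.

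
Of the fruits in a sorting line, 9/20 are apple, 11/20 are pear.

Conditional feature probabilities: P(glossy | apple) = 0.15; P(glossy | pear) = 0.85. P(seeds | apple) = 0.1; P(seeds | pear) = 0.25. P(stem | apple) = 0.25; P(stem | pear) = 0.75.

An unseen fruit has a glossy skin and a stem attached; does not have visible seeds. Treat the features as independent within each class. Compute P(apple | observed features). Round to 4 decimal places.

0.0546

apple: 0.45 × 0.15 × (1−0.1) × 0.25 = 0.0151875
pear: 0.55 × 0.85 × (1−0.25) × 0.75 = 0.26296875
P(apple | x) = 0.0151875 / 0.27815625 ≈ 0.0546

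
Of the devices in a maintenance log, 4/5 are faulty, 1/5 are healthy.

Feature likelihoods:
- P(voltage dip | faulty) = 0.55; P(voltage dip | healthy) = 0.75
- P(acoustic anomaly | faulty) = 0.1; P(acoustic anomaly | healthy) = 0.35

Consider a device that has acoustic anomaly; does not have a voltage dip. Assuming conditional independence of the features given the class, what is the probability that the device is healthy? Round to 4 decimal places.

0.3271

faulty: 0.8 × (1−0.55) × 0.1 = 0.036
healthy: 0.2 × (1−0.75) × 0.35 = 0.0175
P(healthy | x) = 0.0175 / 0.0535 ≈ 0.3271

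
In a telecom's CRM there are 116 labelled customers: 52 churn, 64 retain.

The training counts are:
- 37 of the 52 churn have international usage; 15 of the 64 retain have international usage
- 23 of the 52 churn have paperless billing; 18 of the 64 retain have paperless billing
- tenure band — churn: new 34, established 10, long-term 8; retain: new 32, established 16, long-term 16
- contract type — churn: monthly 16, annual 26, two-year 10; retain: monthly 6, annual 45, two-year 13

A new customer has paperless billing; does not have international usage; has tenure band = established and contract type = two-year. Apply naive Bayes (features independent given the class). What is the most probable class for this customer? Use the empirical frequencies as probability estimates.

churn: (52/116) × (15/52) × (23/52) × (10/52) × (10/52) ≈ 0.0021152
retain: (64/116) × (49/64) × (18/64) × (16/64) × (13/64) ≈ 0.00603301
Highest score → retain.

retain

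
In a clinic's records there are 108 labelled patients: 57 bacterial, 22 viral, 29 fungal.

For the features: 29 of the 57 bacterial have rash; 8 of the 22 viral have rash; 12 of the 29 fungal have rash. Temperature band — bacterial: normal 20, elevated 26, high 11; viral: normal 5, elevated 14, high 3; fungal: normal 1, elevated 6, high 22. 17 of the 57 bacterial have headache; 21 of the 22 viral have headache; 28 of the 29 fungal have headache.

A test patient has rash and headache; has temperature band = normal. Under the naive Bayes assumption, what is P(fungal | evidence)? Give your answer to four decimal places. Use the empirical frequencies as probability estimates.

bacterial: (57/108) × (29/57) × (20/57) × (17/57) ≈ 0.0280998
viral: (22/108) × (8/22) × (5/22) × (21/22) ≈ 0.0160698
fungal: (29/108) × (12/29) × (1/29) × (28/29) ≈ 0.0036993
P(fungal | x) = 0.0036993 / 0.0478689 ≈ 0.0773

0.0773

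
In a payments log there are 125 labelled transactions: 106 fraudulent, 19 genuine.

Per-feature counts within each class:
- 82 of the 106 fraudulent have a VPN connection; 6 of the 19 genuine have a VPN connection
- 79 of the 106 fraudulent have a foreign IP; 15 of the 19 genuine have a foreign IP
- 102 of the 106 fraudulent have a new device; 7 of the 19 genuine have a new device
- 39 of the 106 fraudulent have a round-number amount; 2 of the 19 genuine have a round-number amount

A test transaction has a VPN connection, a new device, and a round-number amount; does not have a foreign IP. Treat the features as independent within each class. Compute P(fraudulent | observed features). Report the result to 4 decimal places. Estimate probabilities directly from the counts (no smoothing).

0.9934

fraudulent: (106/125) × (82/106) × (27/106) × (102/106) × (39/106) ≈ 0.0591582
genuine: (19/125) × (6/19) × (4/19) × (7/19) × (2/19) ≈ 0.000391894
P(fraudulent | x) = 0.0591582 / 0.059550094 ≈ 0.9934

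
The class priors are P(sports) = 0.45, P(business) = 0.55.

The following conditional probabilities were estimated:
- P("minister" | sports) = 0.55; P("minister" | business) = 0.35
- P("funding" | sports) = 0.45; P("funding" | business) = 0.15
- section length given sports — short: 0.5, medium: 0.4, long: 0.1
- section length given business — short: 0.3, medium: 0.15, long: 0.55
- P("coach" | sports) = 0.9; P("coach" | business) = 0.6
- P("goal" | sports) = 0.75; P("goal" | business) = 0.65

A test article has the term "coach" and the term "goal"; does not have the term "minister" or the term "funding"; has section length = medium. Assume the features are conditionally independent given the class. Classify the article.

sports: 0.45 × (1−0.55) × (1−0.45) × 0.4 × 0.9 × 0.75 = 0.03007125
business: 0.55 × (1−0.35) × (1−0.15) × 0.15 × 0.6 × 0.65 = 0.0177766875
Highest score → sports.

sports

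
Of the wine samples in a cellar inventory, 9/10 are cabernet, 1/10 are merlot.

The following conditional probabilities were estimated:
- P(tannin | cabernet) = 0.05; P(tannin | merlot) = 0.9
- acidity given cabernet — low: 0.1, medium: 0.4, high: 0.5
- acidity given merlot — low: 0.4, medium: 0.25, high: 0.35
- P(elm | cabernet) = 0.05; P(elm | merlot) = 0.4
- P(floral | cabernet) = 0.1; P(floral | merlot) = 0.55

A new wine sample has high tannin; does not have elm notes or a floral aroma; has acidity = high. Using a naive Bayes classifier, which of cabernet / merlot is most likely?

cabernet: 0.9 × 0.05 × 0.5 × (1−0.05) × (1−0.1) = 0.0192375
merlot: 0.1 × 0.9 × 0.35 × (1−0.4) × (1−0.55) = 0.008505
Highest score → cabernet.

cabernet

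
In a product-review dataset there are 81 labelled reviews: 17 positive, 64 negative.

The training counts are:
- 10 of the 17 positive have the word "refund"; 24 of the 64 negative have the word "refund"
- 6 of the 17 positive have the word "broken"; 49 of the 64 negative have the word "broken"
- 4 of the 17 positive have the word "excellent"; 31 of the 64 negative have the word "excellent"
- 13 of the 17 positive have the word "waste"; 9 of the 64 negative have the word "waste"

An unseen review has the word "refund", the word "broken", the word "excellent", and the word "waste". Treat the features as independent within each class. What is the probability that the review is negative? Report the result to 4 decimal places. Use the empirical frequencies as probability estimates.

positive: (17/81) × (10/17) × (6/17) × (4/17) × (13/17) ≈ 0.00784012
negative: (64/81) × (24/64) × (49/64) × (31/64) × (9/64) ≈ 0.0154521
P(negative | x) = 0.0154521 / 0.02329222 ≈ 0.6634

0.6634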